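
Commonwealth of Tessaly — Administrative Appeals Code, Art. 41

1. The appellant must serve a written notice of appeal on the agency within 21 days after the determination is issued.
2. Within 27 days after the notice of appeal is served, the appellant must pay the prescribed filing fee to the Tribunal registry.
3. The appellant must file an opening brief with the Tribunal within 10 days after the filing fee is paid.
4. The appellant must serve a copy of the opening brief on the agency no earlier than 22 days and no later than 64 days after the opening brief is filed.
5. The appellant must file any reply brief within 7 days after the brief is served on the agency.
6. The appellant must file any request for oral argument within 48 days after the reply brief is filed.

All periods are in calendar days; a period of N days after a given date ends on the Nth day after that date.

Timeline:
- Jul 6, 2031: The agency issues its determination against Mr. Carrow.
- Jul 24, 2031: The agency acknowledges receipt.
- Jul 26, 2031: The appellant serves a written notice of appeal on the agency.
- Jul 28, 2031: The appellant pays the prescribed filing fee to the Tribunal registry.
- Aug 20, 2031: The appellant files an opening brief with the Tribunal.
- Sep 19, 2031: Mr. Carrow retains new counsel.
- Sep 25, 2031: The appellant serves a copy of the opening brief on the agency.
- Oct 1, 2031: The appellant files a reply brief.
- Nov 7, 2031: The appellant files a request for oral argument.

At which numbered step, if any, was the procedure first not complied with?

Step 3

(1) due by Jul 6, 2031 + 21 days = Jul 27, 2031; completed Jul 26, 2031, before the deadline.
(2) due by Jul 26, 2031 + 27 days = Aug 22, 2031; Jul 28, 2031 is within that limit.
(3) due by Jul 28, 2031 + 10 days = Aug 7, 2031; done Aug 20, 2031 — 13 days late.
That is the first point of non-compliance.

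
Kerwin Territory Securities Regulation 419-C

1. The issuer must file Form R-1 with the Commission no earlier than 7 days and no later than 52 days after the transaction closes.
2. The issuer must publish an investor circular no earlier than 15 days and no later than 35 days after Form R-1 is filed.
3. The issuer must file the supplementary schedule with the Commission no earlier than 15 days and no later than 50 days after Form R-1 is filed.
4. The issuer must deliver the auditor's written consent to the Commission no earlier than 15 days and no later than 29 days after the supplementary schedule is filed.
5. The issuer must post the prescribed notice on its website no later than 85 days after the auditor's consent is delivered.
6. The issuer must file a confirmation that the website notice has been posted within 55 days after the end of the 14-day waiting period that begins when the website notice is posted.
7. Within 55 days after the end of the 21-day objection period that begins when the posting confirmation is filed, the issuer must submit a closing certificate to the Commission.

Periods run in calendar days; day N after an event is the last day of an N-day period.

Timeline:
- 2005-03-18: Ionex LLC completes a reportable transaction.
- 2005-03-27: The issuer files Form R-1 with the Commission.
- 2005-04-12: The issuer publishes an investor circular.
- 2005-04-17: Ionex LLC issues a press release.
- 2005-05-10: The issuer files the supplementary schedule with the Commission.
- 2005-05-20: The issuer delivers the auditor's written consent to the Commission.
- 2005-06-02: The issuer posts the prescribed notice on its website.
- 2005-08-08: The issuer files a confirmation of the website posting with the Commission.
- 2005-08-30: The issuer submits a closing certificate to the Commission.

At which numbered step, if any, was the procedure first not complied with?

Step 4

(1) the permitted window runs from 2005-03-18 + 7 = 2005-03-25 to 2005-03-18 + 52 = 2005-05-09; done 2005-03-27 — within the window.
(2) the permitted window runs from 2005-03-27 + 15 = 2005-04-11 to 2005-03-27 + 35 = 2005-05-01; done 2005-04-12, which is between those dates.
(3) the permitted window runs from 2005-03-27 + 15 = 2005-04-11 to 2005-03-27 + 50 = 2005-05-16; done 2005-05-10, which is between those dates.
(4) the permitted window runs from 2005-05-10 + 15 = 2005-05-25 to 2005-05-10 + 29 = 2005-06-08; done 2005-05-20 — 5 days before the window opened.
The analysis stops there.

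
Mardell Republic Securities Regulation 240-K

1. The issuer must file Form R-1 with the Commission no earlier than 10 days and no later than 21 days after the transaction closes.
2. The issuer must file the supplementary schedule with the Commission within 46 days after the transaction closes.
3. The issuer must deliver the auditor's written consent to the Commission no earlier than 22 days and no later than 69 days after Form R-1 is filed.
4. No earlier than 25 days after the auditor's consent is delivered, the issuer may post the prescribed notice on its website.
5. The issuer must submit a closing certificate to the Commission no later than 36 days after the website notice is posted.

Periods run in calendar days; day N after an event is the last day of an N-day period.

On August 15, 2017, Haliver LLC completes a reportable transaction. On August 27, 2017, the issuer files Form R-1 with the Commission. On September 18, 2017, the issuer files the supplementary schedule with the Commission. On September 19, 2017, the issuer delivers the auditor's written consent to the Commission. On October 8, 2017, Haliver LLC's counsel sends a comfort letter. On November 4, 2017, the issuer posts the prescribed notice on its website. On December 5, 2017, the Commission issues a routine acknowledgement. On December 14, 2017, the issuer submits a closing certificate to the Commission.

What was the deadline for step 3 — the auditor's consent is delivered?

Step 3 runs from August 27, 2017, when Form R-1 is filed. The window is 22–69 days after August 27, 2017; it closes on November 4, 2017.

November 4, 2017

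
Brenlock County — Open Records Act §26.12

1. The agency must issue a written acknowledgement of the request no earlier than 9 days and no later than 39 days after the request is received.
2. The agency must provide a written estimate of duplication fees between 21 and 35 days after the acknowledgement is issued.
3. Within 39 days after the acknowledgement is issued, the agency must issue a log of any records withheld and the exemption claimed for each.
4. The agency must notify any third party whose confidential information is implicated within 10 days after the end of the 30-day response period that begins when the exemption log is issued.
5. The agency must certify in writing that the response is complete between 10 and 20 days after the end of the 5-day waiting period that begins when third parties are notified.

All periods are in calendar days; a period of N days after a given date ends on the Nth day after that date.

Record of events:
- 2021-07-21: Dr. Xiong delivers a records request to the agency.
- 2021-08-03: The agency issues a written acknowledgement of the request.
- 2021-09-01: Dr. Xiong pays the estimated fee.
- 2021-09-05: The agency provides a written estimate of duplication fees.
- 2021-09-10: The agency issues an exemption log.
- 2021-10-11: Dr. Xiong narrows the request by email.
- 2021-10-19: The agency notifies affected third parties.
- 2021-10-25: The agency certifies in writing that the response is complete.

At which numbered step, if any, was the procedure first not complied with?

Step 5

Step 1: the window is 9–39 days after 2021-07-21 (when the request is received), so 2021-07-30 through 2021-08-29; done 2021-08-03 — within the window.
Step 2: the window is 21–35 days after 2021-08-03 (when the acknowledgement is issued), so 2021-08-24 through 2021-09-07; done 2021-09-05, which is between those dates.
Step 3: 39 days after 2021-08-03 (when the acknowledgement is issued) is 2021-09-11; 2021-09-10 is within that limit.
Step 4: 10 days after 2021-10-10 (end of the 30-day response period, which began when the exemption log is issued on 2021-09-10) is 2021-10-20; 2021-10-19 is within that limit.
Step 5: the window is 10–20 days after 2021-10-24 (end of the 5-day waiting period, which began when third parties are notified on 2021-10-19), so 2021-11-03 through 2021-11-13; 2021-10-25 is 9 days too early.
No need to go further; step 5 was not satisfied.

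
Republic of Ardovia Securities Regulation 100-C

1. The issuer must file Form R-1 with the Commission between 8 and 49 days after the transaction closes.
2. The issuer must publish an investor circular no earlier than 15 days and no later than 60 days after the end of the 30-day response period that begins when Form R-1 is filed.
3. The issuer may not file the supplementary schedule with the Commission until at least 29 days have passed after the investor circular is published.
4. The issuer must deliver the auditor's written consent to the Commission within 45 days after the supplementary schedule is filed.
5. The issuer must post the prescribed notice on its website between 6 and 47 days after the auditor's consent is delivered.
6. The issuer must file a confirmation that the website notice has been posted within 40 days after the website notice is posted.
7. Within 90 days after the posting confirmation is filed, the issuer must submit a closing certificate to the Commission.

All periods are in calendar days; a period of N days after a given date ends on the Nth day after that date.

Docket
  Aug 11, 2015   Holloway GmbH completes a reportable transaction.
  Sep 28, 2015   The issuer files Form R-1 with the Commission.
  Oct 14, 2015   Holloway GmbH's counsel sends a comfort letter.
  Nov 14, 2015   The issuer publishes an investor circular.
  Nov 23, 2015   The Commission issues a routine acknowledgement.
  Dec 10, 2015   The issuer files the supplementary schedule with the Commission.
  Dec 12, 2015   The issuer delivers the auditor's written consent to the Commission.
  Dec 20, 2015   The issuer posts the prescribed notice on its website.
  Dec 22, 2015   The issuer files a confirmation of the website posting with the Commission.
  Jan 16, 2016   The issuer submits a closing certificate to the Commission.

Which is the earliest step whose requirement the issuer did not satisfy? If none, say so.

Step 1: the window is 8–49 days after Aug 11, 2015 (when the transaction closes), so Aug 19, 2015 through Sep 29, 2015; Sep 28, 2015 falls inside that range.
Step 2: the window is 15–60 days after Oct 28, 2015 (end of the 30-day response period, which began when Form R-1 is filed on Sep 28, 2015), so Nov 12, 2015 through Dec 27, 2015; done Nov 14, 2015, which is between those dates.
Step 3: the earliest permitted date is 29 days after Nov 14, 2015 (when the investor circular is published), i.e. Dec 13, 2015; Dec 10, 2015 is 3 days before the earliest permitted date.
The procedure was therefore not followed at step 3.

Step 3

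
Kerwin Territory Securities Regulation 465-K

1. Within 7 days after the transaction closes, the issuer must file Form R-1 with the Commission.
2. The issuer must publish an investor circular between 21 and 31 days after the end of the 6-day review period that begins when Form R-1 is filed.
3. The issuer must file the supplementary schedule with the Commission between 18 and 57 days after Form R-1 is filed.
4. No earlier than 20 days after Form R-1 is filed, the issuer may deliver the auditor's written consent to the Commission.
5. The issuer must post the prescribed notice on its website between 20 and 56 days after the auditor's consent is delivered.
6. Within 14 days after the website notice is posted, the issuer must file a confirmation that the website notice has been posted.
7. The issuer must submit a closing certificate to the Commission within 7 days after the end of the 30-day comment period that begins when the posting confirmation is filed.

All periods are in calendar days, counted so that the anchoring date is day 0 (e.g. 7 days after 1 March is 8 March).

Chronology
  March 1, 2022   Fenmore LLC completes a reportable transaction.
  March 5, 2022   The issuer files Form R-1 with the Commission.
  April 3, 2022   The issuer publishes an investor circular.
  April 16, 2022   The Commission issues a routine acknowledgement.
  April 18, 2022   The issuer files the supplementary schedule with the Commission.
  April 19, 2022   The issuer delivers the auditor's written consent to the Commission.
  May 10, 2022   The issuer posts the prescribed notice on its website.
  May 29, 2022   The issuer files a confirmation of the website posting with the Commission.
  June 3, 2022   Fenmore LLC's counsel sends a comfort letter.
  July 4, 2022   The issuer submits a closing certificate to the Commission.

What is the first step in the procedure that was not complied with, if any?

Step 6

Step 1: 7 days after March 1, 2022 (when the transaction closes) is March 8, 2022; completed March 5, 2022, before the deadline.
Step 2: the window is 21–31 days after March 11, 2022 (end of the 6-day review period, which began when Form R-1 is filed on March 5, 2022), so April 1, 2022 through April 11, 2022; done April 3, 2022, which is between those dates.
Step 3: the window is 18–57 days after March 5, 2022 (when Form R-1 is filed), so March 23, 2022 through May 1, 2022; April 18, 2022 falls inside that range.
Step 4: the earliest permitted date is 20 days after March 5, 2022 (when Form R-1 is filed), i.e. March 25, 2022; done April 19, 2022, after the minimum wait.
Step 5: the window is 20–56 days after April 19, 2022 (when the auditor's consent is delivered), so May 9, 2022 through June 14, 2022; done May 10, 2022 — within the window.
Step 6: 14 days after May 10, 2022 (when the website notice is posted) is May 24, 2022; done May 29, 2022 — 5 days late.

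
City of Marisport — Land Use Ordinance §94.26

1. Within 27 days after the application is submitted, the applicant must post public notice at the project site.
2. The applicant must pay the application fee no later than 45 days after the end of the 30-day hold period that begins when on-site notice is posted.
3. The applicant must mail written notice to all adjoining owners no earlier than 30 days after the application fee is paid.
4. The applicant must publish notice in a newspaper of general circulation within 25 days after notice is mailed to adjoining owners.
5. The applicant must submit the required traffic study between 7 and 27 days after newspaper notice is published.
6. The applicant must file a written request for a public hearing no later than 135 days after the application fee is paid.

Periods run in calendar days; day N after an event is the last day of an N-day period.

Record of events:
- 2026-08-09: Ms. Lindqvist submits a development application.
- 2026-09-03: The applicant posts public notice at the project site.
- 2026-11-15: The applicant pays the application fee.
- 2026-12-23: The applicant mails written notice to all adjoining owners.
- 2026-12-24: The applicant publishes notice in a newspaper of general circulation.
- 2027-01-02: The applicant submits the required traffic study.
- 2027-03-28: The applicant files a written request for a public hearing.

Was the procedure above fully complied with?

(1) due by 2026-08-09 + 27 days = 2026-09-05; done 2026-09-03 — timely.
(2) due by 2026-10-03 + 45 days = 2026-11-17; 2026-11-15 is within that limit.
(3) permitted from 2026-11-15 + 30 days = 2026-12-15 onward; 2026-12-23 is on or after that date.
(4) due by 2026-12-23 + 25 days = 2027-01-17; done 2026-12-24 — timely.
(5) the permitted window runs from 2026-12-24 + 7 = 2026-12-31 to 2026-12-24 + 27 = 2027-01-20; done 2027-01-02 — within the window.
(6) due by 2026-11-15 + 135 days = 2027-03-30; done 2027-03-28 — timely.

Yes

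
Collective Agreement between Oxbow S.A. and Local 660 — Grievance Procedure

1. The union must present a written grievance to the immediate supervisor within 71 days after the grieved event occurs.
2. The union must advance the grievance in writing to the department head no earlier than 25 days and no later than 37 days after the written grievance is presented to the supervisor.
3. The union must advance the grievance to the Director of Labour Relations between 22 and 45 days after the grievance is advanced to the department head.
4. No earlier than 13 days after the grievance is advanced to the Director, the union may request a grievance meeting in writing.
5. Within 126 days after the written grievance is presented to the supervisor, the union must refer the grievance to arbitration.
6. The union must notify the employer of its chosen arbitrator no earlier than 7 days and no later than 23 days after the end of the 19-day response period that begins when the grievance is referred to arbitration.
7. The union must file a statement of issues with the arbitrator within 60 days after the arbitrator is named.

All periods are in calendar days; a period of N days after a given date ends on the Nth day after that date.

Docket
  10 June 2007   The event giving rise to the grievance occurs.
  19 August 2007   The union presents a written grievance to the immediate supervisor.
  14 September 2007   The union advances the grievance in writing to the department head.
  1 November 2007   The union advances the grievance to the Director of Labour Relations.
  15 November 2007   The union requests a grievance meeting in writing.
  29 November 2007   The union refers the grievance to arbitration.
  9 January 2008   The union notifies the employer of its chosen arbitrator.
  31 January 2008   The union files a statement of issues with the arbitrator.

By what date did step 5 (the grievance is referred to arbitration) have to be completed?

23 December 2007

Step 5 runs from 19 August 2007, when the written grievance is presented to the supervisor. 126 days after 19 August 2007 is 23 December 2007.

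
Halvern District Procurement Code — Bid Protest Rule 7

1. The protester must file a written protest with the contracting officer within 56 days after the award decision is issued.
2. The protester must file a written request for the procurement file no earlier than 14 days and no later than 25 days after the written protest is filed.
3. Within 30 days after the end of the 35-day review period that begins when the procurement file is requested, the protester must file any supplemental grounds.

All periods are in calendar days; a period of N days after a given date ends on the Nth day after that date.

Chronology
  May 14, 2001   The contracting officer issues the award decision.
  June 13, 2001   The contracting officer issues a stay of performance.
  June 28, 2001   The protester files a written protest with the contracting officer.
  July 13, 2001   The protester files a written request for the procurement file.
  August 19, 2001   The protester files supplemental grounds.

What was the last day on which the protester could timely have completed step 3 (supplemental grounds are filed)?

The procurement file is requested on July 13, 2001; the 35-day review period therefore ends August 17, 2001, and step 3 runs from that date. 30 days after August 17, 2001 is September 16, 2001.

September 16, 2001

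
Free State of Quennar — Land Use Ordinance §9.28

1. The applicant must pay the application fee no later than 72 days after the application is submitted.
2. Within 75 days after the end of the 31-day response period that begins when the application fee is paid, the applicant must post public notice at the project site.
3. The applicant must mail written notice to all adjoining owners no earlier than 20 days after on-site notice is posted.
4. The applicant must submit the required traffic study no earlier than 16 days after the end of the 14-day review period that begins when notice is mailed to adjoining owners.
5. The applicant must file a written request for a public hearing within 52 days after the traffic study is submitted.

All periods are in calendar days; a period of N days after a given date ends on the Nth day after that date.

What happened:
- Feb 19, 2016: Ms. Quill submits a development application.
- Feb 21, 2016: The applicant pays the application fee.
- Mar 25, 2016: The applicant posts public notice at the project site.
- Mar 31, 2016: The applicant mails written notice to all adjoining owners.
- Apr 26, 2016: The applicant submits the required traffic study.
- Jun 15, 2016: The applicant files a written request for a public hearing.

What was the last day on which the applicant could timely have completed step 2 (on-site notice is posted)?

The application fee is paid on Feb 21, 2016; the 31-day response period therefore ends Mar 23, 2016, and step 2 runs from that date. 75 days after Mar 23, 2016 is Jun 6, 2016.

Jun 6, 2016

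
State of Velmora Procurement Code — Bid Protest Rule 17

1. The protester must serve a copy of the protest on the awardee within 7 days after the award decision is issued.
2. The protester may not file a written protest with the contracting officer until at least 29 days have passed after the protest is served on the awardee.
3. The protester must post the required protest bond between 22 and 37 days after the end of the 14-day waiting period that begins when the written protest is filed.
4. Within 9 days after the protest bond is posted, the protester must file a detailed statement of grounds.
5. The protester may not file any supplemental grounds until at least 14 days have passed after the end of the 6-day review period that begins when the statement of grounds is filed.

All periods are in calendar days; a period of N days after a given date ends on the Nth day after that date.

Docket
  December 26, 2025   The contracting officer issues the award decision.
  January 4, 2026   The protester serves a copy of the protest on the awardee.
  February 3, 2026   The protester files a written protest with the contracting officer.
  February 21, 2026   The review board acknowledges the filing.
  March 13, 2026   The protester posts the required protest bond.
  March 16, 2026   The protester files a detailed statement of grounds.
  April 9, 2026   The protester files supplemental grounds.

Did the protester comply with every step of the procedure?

No

Step 1: 7 days after December 26, 2025 (when the award decision is issued) is January 2, 2026; January 4, 2026 misses that deadline by 2 days.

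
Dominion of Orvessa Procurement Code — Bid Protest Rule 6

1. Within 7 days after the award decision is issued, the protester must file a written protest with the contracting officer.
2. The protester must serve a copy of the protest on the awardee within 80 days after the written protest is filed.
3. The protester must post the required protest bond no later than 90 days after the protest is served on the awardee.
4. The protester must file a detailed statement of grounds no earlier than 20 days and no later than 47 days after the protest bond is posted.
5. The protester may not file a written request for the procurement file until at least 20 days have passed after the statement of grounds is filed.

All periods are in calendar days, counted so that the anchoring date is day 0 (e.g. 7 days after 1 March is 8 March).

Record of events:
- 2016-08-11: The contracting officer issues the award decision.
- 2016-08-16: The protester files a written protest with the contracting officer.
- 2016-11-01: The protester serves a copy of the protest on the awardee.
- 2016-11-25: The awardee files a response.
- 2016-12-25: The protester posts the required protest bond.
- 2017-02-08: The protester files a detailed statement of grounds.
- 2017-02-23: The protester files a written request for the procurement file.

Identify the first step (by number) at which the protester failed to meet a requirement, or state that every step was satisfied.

Step 5

Step 1 — counting 7 days from 2016-08-11 (when the award decision is issued) gives a deadline of 2016-08-18; done 2016-08-16 — timely.
Step 2 — counting 80 days from 2016-08-16 (when the written protest is filed) gives a deadline of 2016-11-04; 2016-11-01 is within that limit.
Step 3 — counting 90 days from 2016-11-01 (when the protest is served on the awardee) gives a deadline of 2017-01-30; done 2016-12-25 — timely.
Step 4 — 20 and 47 days from 2016-12-25 (when the protest bond is posted) are 2017-01-14 and 2017-02-10 respectively; 2017-02-08 falls inside that range.
Step 5 — must wait 20 days from 2017-02-08 (when the statement of grounds is filed), so not before 2017-02-28; acted on 2017-02-23, 5 days prematurely.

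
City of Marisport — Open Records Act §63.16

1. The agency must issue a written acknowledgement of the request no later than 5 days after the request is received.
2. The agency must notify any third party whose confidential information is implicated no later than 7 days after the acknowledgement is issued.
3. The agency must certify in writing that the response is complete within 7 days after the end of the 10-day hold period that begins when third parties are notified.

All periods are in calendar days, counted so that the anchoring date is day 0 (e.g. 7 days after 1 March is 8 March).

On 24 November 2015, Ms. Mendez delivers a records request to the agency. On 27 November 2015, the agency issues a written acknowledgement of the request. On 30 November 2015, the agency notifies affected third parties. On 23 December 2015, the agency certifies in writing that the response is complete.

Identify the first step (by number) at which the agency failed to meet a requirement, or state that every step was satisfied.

Step 1: 5 days after 24 November 2015 (when the request is received) is 29 November 2015; completed 27 November 2015, before the deadline.
Step 2: 7 days after 27 November 2015 (when the acknowledgement is issued) is 4 December 2015; completed 30 November 2015, before the deadline.
Step 3: 7 days after 10 December 2015 (end of the 10-day hold period, which began when third parties are notified on 30 November 2015) is 17 December 2015; done 23 December 2015 — 6 days late.

Step 3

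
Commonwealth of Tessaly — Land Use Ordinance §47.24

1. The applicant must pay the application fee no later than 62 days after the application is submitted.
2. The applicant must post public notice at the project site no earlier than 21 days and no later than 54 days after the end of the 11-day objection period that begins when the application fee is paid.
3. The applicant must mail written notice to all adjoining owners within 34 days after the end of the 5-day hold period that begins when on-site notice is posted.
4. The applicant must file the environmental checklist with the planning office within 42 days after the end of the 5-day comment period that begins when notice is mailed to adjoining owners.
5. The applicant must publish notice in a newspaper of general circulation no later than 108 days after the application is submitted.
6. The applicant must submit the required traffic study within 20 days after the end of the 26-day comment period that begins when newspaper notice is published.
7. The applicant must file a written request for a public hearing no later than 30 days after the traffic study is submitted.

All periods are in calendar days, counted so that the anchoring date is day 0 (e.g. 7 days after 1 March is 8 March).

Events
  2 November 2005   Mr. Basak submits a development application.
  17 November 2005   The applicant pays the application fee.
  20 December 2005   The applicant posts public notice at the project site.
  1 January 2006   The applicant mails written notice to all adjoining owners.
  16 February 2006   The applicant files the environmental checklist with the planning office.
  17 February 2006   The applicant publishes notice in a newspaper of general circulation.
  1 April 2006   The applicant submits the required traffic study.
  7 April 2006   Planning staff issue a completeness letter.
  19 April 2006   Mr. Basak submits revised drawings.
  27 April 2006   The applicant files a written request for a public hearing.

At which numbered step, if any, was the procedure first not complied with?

None — every step was satisfied

(1) due by 2 November 2005 + 62 days = 3 January 2006; completed 17 November 2005, before the deadline.
(2) the permitted window runs from 28 November 2005 + 21 = 19 December 2005 to 28 November 2005 + 54 = 21 January 2006; done 20 December 2005 — within the window.
(3) due by 25 December 2005 + 34 days = 28 January 2006; completed 1 January 2006, before the deadline.
(4) due by 6 January 2006 + 42 days = 17 February 2006; done 16 February 2006 — timely.
(5) due by 2 November 2005 + 108 days = 18 February 2006; completed 17 February 2006, before the deadline.
(6) due by 15 March 2006 + 20 days = 4 April 2006; done 1 April 2006 — timely.
(7) due by 1 April 2006 + 30 days = 1 May 2006; completed 27 April 2006, before the deadline.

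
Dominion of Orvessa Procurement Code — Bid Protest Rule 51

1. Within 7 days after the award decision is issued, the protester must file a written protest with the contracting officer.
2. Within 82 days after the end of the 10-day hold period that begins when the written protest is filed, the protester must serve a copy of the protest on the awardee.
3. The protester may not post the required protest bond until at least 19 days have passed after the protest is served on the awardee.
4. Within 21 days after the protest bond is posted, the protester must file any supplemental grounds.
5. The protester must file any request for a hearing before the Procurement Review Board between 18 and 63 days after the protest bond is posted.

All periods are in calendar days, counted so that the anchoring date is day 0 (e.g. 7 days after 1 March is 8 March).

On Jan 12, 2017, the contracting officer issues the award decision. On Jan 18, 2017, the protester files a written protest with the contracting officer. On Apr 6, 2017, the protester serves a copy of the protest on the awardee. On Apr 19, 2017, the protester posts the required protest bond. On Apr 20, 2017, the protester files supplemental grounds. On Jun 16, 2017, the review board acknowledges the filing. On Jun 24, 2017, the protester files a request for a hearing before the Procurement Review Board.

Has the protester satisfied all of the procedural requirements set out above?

No

Step 1 — counting 7 days from Jan 12, 2017 (when the award decision is issued) gives a deadline of Jan 19, 2017; done Jan 18, 2017 — timely.
Step 2 — counting 82 days from Jan 28, 2017 (end of the 10-day hold period, which began when the written protest is filed on Jan 18, 2017) gives a deadline of Apr 20, 2017; done Apr 6, 2017 — timely.
Step 3 — must wait 19 days from Apr 6, 2017 (when the protest is served on the awardee), so not before Apr 25, 2017; acted on Apr 19, 2017, 6 days prematurely.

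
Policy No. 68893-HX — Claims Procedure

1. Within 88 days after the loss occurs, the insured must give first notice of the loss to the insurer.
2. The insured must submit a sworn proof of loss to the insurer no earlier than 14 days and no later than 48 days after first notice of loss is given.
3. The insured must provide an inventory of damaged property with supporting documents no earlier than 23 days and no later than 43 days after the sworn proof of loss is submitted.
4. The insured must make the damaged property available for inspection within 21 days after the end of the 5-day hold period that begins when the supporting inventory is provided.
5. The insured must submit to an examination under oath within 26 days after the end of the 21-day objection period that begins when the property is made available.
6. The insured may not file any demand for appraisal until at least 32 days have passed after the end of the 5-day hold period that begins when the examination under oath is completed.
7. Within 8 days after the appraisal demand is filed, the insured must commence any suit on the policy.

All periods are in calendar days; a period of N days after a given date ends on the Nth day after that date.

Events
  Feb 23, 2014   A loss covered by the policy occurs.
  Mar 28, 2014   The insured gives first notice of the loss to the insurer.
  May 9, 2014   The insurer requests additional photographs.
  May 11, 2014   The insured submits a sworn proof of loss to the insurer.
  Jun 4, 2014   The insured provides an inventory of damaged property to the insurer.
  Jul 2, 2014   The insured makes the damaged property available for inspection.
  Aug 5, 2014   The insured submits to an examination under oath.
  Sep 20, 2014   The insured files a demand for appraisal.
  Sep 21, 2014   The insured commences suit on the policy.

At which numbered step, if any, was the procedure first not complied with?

Step 4

(1) due by Feb 23, 2014 + 88 days = May 22, 2014; done Mar 28, 2014 — timely.
(2) the permitted window runs from Mar 28, 2014 + 14 = Apr 11, 2014 to Mar 28, 2014 + 48 = May 15, 2014; May 11, 2014 falls inside that range.
(3) the permitted window runs from May 11, 2014 + 23 = Jun 3, 2014 to May 11, 2014 + 43 = Jun 23, 2014; done Jun 4, 2014, which is between those dates.
(4) due by Jun 9, 2014 + 21 days = Jun 30, 2014; not done until Jul 2, 2014, 2 days after the deadline.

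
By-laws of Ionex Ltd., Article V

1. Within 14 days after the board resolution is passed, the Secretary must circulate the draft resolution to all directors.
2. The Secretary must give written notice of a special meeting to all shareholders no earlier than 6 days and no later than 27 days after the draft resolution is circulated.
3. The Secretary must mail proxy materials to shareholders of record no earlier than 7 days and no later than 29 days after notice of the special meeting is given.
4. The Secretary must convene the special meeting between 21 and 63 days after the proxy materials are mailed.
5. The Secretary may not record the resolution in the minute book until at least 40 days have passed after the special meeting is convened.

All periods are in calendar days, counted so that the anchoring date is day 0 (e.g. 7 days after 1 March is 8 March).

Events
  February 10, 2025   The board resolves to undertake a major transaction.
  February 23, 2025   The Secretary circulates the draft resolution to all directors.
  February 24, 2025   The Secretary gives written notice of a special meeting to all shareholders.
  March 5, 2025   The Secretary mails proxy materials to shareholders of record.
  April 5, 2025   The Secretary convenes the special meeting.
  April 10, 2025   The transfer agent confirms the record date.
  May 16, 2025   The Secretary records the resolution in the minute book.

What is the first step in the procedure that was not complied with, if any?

Step 1 — counting 14 days from February 10, 2025 (when the board resolution is passed) gives a deadline of February 24, 2025; completed February 23, 2025, before the deadline.
Step 2 — 6 and 27 days from February 23, 2025 (when the draft resolution is circulated) are March 1, 2025 and March 22, 2025 respectively; February 24, 2025 is 5 days too early.

Step 2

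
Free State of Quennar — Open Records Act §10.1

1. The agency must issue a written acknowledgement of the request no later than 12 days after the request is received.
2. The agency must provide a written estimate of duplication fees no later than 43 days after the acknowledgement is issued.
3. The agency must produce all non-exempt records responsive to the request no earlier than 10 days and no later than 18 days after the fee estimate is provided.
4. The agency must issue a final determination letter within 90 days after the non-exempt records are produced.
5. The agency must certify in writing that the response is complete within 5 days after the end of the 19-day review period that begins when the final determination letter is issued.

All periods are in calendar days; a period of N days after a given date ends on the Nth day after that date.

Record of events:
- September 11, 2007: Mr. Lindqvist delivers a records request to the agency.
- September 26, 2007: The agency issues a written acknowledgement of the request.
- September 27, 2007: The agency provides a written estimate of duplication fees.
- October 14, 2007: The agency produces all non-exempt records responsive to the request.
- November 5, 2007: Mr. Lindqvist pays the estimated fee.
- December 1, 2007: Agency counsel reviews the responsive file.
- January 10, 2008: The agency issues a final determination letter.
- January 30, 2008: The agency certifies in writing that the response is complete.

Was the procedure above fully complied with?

No

Step 1 — counting 12 days from September 11, 2007 (when the request is received) gives a deadline of September 23, 2007; September 26, 2007 misses that deadline by 3 days.
Later steps need not be reached.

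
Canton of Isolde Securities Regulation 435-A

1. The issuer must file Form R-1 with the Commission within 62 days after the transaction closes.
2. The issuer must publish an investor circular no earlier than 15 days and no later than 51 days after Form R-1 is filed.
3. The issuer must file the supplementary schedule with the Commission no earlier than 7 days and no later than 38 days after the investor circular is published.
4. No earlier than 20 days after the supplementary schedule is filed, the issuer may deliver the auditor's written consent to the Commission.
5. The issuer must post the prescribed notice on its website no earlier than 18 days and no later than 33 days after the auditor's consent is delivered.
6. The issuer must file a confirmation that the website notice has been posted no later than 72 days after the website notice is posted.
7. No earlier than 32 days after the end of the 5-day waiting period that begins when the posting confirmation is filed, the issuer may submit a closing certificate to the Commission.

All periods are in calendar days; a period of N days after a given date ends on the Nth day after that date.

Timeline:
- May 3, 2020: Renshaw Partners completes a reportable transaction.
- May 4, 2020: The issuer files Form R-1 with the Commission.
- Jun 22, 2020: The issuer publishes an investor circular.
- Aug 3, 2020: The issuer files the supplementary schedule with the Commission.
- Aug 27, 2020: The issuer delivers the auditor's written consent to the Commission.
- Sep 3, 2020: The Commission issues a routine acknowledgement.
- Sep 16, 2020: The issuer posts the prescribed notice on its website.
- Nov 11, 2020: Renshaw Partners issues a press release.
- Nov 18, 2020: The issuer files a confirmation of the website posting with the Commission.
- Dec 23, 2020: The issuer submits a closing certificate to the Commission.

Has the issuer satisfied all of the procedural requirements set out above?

No

Step 1: 62 days after May 3, 2020 (when the transaction closes) is Jul 4, 2020; done May 4, 2020 — timely.
Step 2: the window is 15–51 days after May 4, 2020 (when Form R-1 is filed), so May 19, 2020 through Jun 24, 2020; Jun 22, 2020 falls inside that range.
Step 3: the window is 7–38 days after Jun 22, 2020 (when the investor circular is published), so Jun 29, 2020 through Jul 30, 2020; done Aug 3, 2020 — 4 days after the window closed.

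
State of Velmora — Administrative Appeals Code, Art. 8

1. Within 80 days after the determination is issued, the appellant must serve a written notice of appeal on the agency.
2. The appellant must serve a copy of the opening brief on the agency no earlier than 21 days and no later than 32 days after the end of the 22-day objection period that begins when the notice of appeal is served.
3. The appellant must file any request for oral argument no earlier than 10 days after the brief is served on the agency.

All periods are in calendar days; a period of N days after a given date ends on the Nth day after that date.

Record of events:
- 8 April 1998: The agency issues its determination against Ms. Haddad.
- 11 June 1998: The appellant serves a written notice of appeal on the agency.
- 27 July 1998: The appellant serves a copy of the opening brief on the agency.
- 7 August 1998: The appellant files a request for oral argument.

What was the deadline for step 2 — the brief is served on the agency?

The notice of appeal is served on 11 June 1998; the 22-day objection period therefore ends 3 July 1998, and step 2 runs from that date. The window is 21–32 days after 3 July 1998; it closes on 4 August 1998.

4 August 1998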